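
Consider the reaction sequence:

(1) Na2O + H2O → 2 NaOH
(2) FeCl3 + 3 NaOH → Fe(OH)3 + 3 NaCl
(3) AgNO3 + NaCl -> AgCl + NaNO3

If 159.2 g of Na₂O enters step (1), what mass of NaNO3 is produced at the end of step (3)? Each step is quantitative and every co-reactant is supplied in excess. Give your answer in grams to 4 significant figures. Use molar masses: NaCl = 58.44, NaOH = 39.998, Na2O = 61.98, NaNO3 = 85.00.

n(Na2O) = 159.2 / 61.98 = 2.5686 mol.
Reaction (1): Na2O→NaOH ratio 1:2 ⇒ n(NaOH) = 5.1371 mol.
Reaction (2): NaOH→NaCl ratio 3:3 ⇒ n(NaCl) = 5.1371 mol.
Reaction (3): NaCl→NaNO3 ratio 1:1 ⇒ n(NaNO3) = 5.1371 mol.
Mass of NaNO3 = 5.1371 × 85.00 = 436.66 g.

436.7 g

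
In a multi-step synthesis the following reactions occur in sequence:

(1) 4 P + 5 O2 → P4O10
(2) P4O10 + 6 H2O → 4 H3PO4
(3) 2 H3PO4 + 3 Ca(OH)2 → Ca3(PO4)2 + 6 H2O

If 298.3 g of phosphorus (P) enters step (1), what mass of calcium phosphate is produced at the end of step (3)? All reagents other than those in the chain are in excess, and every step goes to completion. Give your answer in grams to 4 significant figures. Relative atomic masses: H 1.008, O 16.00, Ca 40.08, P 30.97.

M(P) = 30.97 g/mol.
M(Ca3(PO4)2) = 3(40.08) + 2(30.97) + 8(16.00) = 310.18 g/mol.
n(P) = 298.3 / 30.97 = 9.6319 mol.
Reaction (1): P→P4O10 ratio 4:1 ⇒ n(P4O10) = 2.4080 mol.
Reaction (2): P4O10→H3PO4 ratio 1:4 ⇒ n(H3PO4) = 9.6319 mol.
Reaction (3): H3PO4→Ca3(PO4)2 ratio 2:1 ⇒ n(Ca3(PO4)2) = 4.8160 mol.
Mass of Ca3(PO4)2 = 4.8160 × 310.18 = 1493.8 g.

1494 g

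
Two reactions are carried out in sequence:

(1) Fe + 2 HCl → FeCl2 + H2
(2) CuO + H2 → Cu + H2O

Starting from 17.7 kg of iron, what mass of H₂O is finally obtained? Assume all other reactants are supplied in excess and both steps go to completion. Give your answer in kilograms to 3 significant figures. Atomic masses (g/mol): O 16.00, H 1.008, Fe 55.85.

M(Fe) = 55.85 g/mol.
M(H2O) = 2(1.008) + 16.00 = 18.016 g/mol.
17.7 kg = 17700 g.
n(Fe) = 17700 / 55.85 = 316.9 mol.
Step 1 gives a 1:1 ratio of Fe to H2, so n(H2) = 316.9 mol.
In step 2 the H2:H2O ratio is 1:1, so n(H2O) = 316.9 mol.
Mass of H2O = 316.9 × 18.016 = 5710 g = 5.71 kg.

5.71 kg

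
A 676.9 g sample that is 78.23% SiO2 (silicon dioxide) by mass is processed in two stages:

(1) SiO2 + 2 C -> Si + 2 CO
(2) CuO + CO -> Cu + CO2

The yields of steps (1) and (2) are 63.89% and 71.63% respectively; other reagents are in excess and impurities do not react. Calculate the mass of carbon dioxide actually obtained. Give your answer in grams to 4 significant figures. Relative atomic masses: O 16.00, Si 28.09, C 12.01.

355.0 g

Pure SiO2 = 676.9 × 0.7823 = 529.54 g.
M(SiO2) = 28.09 + 2(16.00) = 60.09 g/mol.
M(CO2) = 12.01 + 2(16.00) = 44.01 g/mol.
n(SiO2) = 529.54 / 60.09 = 8.8124 mol.
Step 1 (SiO2:CO = 1:2): theoretical n(CO) = 17.625 mol; at 63.89% yield, n(CO) = 11.261 mol.
Step 2 (CO:CO2 = 1:1): theoretical n(CO2) = 11.261 mol, so theoretical mass = 11.261 × 44.01 = 495.58 g.
At 71.63% yield, actual mass of CO2 = 495.58 × 0.7163 = 354.98 g.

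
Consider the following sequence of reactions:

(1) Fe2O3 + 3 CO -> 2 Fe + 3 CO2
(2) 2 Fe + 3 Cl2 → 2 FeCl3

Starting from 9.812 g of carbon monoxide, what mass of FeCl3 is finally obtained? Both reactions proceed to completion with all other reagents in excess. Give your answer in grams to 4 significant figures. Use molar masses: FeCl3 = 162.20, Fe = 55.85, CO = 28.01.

37.88 g

n(CO) = 9.8120 / 28.01 = 0.35030 mol.
Step 1 gives a 3:2 ratio of CO to Fe, so n(Fe) = 0.23354 mol.
In step 2 the Fe:FeCl3 ratio is 2:2, so n(FeCl3) = 0.23354 mol.
Mass of FeCl3 = 0.23354 × 162.20 = 37.879 g.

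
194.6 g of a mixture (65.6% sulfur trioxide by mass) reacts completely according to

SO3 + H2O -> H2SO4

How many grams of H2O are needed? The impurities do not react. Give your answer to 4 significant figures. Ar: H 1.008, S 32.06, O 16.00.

28.73 g

Mass of pure SO3 = 194.6 g × 0.656 = 127.66 g.
M(SO3) = 32.06 + 3(16.00) = 80.06 g/mol.
M(H2O) = 2(1.008) + 16.00 = 18.016 g/mol.
n(SO3) = 127.66 g / 80.06 g/mol = 1.5945 mol.
From the equation the SO3:H2O mole ratio is 1:1, so n(H2O) = 1.5945 × 1/1 = 1.5945 mol.
Mass of H2O = 1.5945 mol × 18.016 g/mol = 28.727 g.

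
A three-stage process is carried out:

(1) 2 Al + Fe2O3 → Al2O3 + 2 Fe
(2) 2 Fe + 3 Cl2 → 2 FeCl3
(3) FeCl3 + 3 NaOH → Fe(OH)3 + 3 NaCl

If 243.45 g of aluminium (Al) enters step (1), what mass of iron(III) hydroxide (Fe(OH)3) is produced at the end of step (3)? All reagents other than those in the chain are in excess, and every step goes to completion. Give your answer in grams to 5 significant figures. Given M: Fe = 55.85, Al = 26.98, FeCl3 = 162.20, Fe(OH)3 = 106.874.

n(Al) = 243.45 / 26.98 = 9.02335 mol.
Reaction (1): Al→Fe ratio 2:2 ⇒ n(Fe) = 9.02335 mol.
Reaction (2): Fe→FeCl3 ratio 2:2 ⇒ n(FeCl3) = 9.02335 mol.
Reaction (3): FeCl3→Fe(OH)3 ratio 1:1 ⇒ n(Fe(OH)3) = 9.02335 mol.
Mass of Fe(OH)3 = 9.02335 × 106.874 = 964.362 g.

964.36 g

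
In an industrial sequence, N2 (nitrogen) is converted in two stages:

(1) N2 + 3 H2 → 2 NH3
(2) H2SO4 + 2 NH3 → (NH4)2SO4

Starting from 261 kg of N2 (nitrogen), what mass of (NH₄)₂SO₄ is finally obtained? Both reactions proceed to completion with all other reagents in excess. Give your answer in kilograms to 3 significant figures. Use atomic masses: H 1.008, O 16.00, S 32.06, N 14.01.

1230 kg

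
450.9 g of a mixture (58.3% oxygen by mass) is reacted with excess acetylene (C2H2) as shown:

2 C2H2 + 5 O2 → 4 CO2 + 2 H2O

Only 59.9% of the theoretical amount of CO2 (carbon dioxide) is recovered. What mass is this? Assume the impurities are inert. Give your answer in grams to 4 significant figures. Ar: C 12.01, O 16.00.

173.2 g

Pure O2 available = 450.9 g × 0.583 = 262.87 g.
M(O2) = 2(16.00) = 32.00 g/mol.
M(CO2) = 12.01 + 2(16.00) = 44.01 g/mol.
n(O2) = 262.87 g / 32.00 g/mol = 8.2148 mol.
From the equation the O2:CO2 mole ratio is 5:4, so n(CO2) = 8.2148 × 4/5 = 6.5719 mol.
Mass of CO2 = 6.5719 mol × 44.01 g/mol = 289.23 g.
Actual mass collected = 289.23 g × 0.599 = 173.25 g.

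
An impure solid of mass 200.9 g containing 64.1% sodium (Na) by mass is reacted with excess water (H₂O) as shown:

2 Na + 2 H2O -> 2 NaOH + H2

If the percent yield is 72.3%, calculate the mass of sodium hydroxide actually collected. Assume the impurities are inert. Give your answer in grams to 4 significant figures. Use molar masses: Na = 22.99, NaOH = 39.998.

162.0 g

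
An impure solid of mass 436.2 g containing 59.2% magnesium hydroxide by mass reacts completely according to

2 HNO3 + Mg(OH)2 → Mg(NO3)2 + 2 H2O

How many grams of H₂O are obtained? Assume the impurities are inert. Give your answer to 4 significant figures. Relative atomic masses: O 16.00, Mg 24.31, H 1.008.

Mass of pure Mg(OH)2 = 436.2 g × 0.592 = 258.23 g.
M(Mg(OH)2) = 24.31 + 2(16.00) + 2(1.008) = 58.326 g/mol.
M(H2O) = 2(1.008) + 16.00 = 18.016 g/mol.
n(Mg(OH)2) = 258.23 g / 58.326 g/mol = 4.4274 mol.
From the equation the Mg(OH)2:H2O mole ratio is 1:2, so n(H2O) = 4.4274 × 2/1 = 8.8547 mol.
Mass of H2O = 8.8547 mol × 18.016 g/mol = 159.53 g.

159.5 g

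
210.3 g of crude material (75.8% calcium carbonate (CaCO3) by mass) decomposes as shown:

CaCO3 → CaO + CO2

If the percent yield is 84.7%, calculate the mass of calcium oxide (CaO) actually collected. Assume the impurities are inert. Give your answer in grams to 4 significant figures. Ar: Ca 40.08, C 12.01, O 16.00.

75.65 g

Pure CaCO3 available = 210.3 g × 0.758 = 159.41 g.
M(CaCO3) = 40.08 + 12.01 + 3(16.00) = 100.09 g/mol.
M(CaO) = 40.08 + 16.00 = 56.08 g/mol.
n(CaCO3) = 159.41 g / 100.09 g/mol = 1.5926 mol.
From the equation the CaCO3:CaO mole ratio is 1:1, so n(CaO) = 1.5926 × 1/1 = 1.5926 mol.
Mass of CaO = 1.5926 mol × 56.08 g/mol = 89.315 g.
Actual mass collected = 89.315 g × 0.847 = 75.650 g.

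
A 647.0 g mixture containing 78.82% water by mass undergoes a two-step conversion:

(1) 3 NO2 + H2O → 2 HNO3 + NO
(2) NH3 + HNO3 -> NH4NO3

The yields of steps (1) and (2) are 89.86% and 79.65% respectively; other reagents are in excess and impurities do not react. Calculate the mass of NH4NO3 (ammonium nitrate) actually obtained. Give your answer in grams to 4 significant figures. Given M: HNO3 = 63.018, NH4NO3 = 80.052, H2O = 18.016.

3244 g

Pure H2O = 647.0 × 0.7882 = 509.97 g.
n(H2O) = 509.97 / 18.016 = 28.306 mol.
Step 1 (H2O:HNO3 = 1:2): theoretical n(HNO3) = 56.612 mol; at 89.86% yield, n(HNO3) = 50.872 mol.
Step 2 (HNO3:NH4NO3 = 1:1): theoretical n(NH4NO3) = 50.872 mol, so theoretical mass = 50.872 × 80.052 = 4072.4 g.
At 79.65% yield, actual mass of NH4NO3 = 4072.4 × 0.7965 = 3243.7 g.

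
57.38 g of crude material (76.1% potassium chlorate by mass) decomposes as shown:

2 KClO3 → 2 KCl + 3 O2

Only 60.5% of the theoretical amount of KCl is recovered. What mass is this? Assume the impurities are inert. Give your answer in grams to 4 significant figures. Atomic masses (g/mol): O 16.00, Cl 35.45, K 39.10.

16.07 g

Pure KClO3 available = 57.38 g × 0.761 = 43.666 g.
M(KClO3) = 39.10 + 35.45 + 3(16.00) = 122.55 g/mol.
M(KCl) = 39.10 + 35.45 = 74.55 g/mol.
n(KClO3) = 43.666 g / 122.55 g/mol = 0.35631 mol.
From the equation the KClO3:KCl mole ratio is 2:2, so n(KCl) = 0.35631 × 2/2 = 0.35631 mol.
Mass of KCl = 0.35631 mol × 74.55 g/mol = 26.563 g.
Actual mass collected = 26.563 g × 0.605 = 16.071 g.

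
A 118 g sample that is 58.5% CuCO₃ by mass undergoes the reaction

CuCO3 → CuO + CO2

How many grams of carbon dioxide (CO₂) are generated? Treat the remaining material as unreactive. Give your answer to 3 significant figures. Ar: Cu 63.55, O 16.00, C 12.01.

24.6 g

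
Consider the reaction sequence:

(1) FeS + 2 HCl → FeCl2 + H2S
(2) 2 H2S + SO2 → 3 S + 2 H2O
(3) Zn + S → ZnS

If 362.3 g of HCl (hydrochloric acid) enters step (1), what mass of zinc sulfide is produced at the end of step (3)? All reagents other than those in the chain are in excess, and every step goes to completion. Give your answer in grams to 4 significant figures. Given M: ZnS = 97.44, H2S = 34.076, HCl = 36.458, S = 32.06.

726.2 g

n(HCl) = 362.3 / 36.458 = 9.9375 mol.
Reaction (1): HCl→H2S ratio 2:1 ⇒ n(H2S) = 4.9687 mol.
Reaction (2): H2S→S ratio 2:3 ⇒ n(S) = 7.4531 mol.
Reaction (3): S→ZnS ratio 1:1 ⇒ n(ZnS) = 7.4531 mol.
Mass of ZnS = 7.4531 × 97.44 = 726.23 g.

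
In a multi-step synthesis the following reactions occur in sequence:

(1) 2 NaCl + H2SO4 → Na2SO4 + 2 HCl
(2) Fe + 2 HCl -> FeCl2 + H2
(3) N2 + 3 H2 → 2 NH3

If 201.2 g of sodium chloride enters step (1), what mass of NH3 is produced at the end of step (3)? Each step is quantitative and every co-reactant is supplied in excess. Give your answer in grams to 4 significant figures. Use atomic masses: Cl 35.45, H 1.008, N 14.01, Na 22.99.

M(NaCl) = 22.99 + 35.45 = 58.44 g/mol.
M(NH3) = 14.01 + 3(1.008) = 17.034 g/mol.
n(NaCl) = 201.2 / 58.44 = 3.4428 mol.
Reaction (1): NaCl→HCl ratio 2:2 ⇒ n(HCl) = 3.4428 mol.
Reaction (2): HCl→H2 ratio 2:1 ⇒ n(H2) = 1.7214 mol.
Reaction (3): H2→NH3 ratio 3:2 ⇒ n(NH3) = 1.1476 mol.
Mass of NH3 = 1.1476 × 17.034 = 19.548 g.

19.55 g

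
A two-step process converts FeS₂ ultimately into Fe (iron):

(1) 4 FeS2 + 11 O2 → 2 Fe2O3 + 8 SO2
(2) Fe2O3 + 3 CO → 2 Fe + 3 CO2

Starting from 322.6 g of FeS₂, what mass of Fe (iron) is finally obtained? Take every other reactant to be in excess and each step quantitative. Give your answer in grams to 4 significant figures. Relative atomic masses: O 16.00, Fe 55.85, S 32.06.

M(FeS2) = 55.85 + 2(32.06) = 119.97 g/mol.
M(Fe) = 55.85 g/mol.
n(FeS2) = 322.60 / 119.97 = 2.6890 mol.
Step 1 gives a 4:2 ratio of FeS2 to Fe2O3, so n(Fe2O3) = 1.3445 mol.
In step 2 the Fe2O3:Fe ratio is 1:2, so n(Fe) = 2.6890 mol.
Mass of Fe = 2.6890 × 55.85 = 150.18 g.

150.2 g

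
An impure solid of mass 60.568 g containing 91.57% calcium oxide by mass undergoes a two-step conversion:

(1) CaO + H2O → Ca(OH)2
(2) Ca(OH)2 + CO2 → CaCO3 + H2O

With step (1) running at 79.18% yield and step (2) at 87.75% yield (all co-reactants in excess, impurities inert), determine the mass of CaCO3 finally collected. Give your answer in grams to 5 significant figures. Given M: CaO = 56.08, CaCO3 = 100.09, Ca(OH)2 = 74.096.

68.777 g

Pure CaO = 60.568 × 0.9157 = 55.4621 g.
n(CaO) = 55.4621 / 56.08 = 0.988982 mol.
Step 1 (CaO:Ca(OH)2 = 1:1): theoretical n(Ca(OH)2) = 0.988982 mol; at 79.18% yield, n(Ca(OH)2) = 0.783076 mol.
Step 2 (Ca(OH)2:CaCO3 = 1:1): theoretical n(CaCO3) = 0.783076 mol, so theoretical mass = 0.783076 × 100.09 = 78.3781 g.
At 87.75% yield, actual mass of CaCO3 = 78.3781 × 0.8775 = 68.7768 g.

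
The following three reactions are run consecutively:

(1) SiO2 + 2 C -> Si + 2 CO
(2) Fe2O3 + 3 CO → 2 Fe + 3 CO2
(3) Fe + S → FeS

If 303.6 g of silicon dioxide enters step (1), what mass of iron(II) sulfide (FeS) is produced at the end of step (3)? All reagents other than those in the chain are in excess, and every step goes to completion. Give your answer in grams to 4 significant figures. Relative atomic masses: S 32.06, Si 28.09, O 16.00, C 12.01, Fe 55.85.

592.2 g

M(SiO2) = 28.09 + 2(16.00) = 60.09 g/mol.
M(FeS) = 55.85 + 32.06 = 87.91 g/mol.
n(SiO2) = 303.6 / 60.09 = 5.0524 mol.
Reaction (1): SiO2→CO ratio 1:2 ⇒ n(CO) = 10.105 mol.
Reaction (2): CO→Fe ratio 3:2 ⇒ n(Fe) = 6.7366 mol.
Reaction (3): Fe→FeS ratio 1:1 ⇒ n(FeS) = 6.7366 mol.
Mass of FeS = 6.7366 × 87.91 = 592.21 g.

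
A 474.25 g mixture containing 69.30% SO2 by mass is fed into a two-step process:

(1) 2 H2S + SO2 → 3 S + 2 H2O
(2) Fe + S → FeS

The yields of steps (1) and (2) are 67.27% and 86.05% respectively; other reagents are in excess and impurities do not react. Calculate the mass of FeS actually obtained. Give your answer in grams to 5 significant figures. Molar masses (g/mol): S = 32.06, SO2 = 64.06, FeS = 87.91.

Pure SO2 = 474.25 × 0.6930 = 328.655 g.
n(SO2) = 328.655 / 64.06 = 5.13043 mol.
Step 1 (SO2:S = 1:3): theoretical n(S) = 15.3913 mol; at 67.27% yield, n(S) = 10.3537 mol.
Step 2 (S:FeS = 1:1): theoretical n(FeS) = 10.3537 mol, so theoretical mass = 10.3537 × 87.91 = 910.195 g.
At 86.05% yield, actual mass of FeS = 910.195 × 0.8605 = 783.223 g.

783.22 g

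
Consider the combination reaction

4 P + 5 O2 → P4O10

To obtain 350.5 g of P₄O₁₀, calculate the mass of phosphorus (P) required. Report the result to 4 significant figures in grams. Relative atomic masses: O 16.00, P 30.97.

M(P4O10) = 4(30.97) + 10(16.00) = 283.88 g/mol.
M(P) = 30.97 g/mol.
n(P4O10) = 350.50 g / 283.88 g/mol = 1.2347 mol.
From the equation the P4O10:P mole ratio is 1:4, so n(P) = 1.2347 × 4/1 = 4.9387 mol.
Mass of P = 4.9387 mol × 30.97 g/mol = 152.95 g.

153.0 g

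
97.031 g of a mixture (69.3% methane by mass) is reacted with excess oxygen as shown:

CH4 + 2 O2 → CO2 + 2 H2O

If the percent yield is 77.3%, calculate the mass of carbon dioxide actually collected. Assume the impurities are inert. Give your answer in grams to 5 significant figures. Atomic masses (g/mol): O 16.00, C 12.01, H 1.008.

Pure CH4 available = 97.031 g × 0.693 = 67.2425 g.
M(CH4) = 12.01 + 4(1.008) = 16.042 g/mol.
M(CO2) = 12.01 + 2(16.00) = 44.01 g/mol.
n(CH4) = 67.2425 g / 16.042 g/mol = 4.19165 mol.
From the equation the CH4:CO2 mole ratio is 1:1, so n(CO2) = 4.19165 × 1/1 = 4.19165 mol.
Mass of CO2 = 4.19165 mol × 44.01 g/mol = 184.475 g.
Actual mass collected = 184.475 g × 0.773 = 142.599 g.

142.60 g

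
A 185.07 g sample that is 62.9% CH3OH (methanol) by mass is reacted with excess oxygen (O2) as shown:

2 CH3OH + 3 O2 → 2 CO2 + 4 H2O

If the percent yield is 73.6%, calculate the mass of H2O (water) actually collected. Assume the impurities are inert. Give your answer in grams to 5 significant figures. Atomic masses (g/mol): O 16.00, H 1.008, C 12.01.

Pure CH3OH available = 185.07 g × 0.629 = 116.409 g.
M(CH3OH) = 12.01 + 4(1.008) + 16.00 = 32.042 g/mol.
M(H2O) = 2(1.008) + 16.00 = 18.016 g/mol.
n(CH3OH) = 116.409 g / 32.042 g/mol = 3.63301 mol.
From the equation the CH3OH:H2O mole ratio is 2:4, so n(H2O) = 3.63301 × 4/2 = 7.26603 mol.
Mass of H2O = 7.26603 mol × 18.016 g/mol = 130.905 g.
Actual mass collected = 130.905 g × 0.736 = 96.3459 g.

96.346 g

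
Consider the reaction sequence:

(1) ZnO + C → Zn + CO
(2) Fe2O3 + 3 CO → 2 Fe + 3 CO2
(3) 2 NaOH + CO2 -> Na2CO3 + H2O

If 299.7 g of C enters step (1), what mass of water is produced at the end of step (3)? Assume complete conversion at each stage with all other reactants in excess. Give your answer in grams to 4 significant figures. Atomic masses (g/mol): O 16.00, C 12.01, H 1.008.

M(C) = 12.01 g/mol.
M(H2O) = 2(1.008) + 16.00 = 18.016 g/mol.
n(C) = 299.7 / 12.01 = 24.954 mol.
Reaction (1): C→CO ratio 1:1 ⇒ n(CO) = 24.954 mol.
Reaction (2): CO→CO2 ratio 3:3 ⇒ n(CO2) = 24.954 mol.
Reaction (3): CO2→H2O ratio 1:1 ⇒ n(H2O) = 24.954 mol.
Mass of H2O = 24.954 × 18.016 = 449.57 g.

449.6 g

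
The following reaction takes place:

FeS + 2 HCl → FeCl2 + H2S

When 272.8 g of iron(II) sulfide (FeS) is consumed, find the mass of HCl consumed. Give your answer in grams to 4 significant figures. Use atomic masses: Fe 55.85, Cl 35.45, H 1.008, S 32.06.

226.3 g

M(FeS) = 55.85 + 32.06 = 87.91 g/mol.
M(HCl) = 1.008 + 35.45 = 36.458 g/mol.
n(FeS) = 272.80 g / 87.91 g/mol = 3.1032 mol.
From the equation the FeS:HCl mole ratio is 1:2, so n(HCl) = 3.1032 × 2/1 = 6.2063 mol.
Mass of HCl = 6.2063 mol × 36.458 g/mol = 226.27 g.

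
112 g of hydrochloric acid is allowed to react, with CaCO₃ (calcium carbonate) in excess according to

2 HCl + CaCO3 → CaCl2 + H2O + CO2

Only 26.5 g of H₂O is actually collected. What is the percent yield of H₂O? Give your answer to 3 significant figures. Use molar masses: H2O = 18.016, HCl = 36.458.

n(HCl) = 112.0 g / 36.458 g/mol = 3.072 mol.
From the equation the HCl:H2O mole ratio is 2:1, so n(H2O) = 3.072 × 1/2 = 1.536 mol.
Mass of H2O = 1.536 mol × 18.016 g/mol = 27.67 g.
This is the theoretical yield. Percent yield = 26.5 g / 27.67 g × 100% = 95.76%.

95.8 %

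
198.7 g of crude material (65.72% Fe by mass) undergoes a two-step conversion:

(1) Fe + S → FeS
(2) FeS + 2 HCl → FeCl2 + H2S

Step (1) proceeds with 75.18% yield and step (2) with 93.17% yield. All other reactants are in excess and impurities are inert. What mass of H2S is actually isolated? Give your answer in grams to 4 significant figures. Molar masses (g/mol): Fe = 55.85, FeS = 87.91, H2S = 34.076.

55.81 g

Pure Fe = 198.7 × 0.6572 = 130.59 g.
n(Fe) = 130.59 / 55.85 = 2.3381 mol.
Step 1 (Fe:FeS = 1:1): theoretical n(FeS) = 2.3381 mol; at 75.18% yield, n(FeS) = 1.7578 mol.
Step 2 (FeS:H2S = 1:1): theoretical n(H2S) = 1.7578 mol, so theoretical mass = 1.7578 × 34.076 = 59.899 g.
At 93.17% yield, actual mass of H2S = 59.899 × 0.9317 = 55.808 g.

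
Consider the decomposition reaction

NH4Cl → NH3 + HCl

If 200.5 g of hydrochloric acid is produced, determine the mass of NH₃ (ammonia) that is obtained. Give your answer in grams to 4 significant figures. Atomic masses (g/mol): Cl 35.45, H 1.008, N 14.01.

93.68 g

M(HCl) = 1.008 + 35.45 = 36.458 g/mol.
M(NH3) = 14.01 + 3(1.008) = 17.034 g/mol.
n(HCl) = 200.50 g / 36.458 g/mol = 5.4995 mol.
From the equation the HCl:NH3 mole ratio is 1:1, so n(NH3) = 5.4995 × 1/1 = 5.4995 mol.
Mass of NH3 = 5.4995 mol × 17.034 g/mol = 93.678 g.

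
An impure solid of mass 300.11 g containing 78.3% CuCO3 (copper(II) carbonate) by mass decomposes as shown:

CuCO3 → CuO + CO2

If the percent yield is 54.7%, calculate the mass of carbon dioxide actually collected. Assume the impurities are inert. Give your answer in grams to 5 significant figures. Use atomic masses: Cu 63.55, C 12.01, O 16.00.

45.783 g

Pure CuCO3 available = 300.11 g × 0.783 = 234.986 g.
M(CuCO3) = 63.55 + 12.01 + 3(16.00) = 123.56 g/mol.
M(CO2) = 12.01 + 2(16.00) = 44.01 g/mol.
n(CuCO3) = 234.986 g / 123.56 g/mol = 1.90180 mol.
From the equation the CuCO3:CO2 mole ratio is 1:1, so n(CO2) = 1.90180 × 1/1 = 1.90180 mol.
Mass of CO2 = 1.90180 mol × 44.01 g/mol = 83.6981 g.
Actual mass collected = 83.6981 g × 0.547 = 45.7829 g.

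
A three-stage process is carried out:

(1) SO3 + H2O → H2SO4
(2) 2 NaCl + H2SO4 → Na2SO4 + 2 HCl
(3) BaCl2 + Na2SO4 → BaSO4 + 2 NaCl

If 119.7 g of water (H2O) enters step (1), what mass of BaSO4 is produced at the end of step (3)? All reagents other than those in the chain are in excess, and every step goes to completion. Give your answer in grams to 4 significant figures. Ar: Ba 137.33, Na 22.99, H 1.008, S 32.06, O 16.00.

1551 g

M(H2O) = 2(1.008) + 16.00 = 18.016 g/mol.
M(BaSO4) = 137.33 + 32.06 + 4(16.00) = 233.39 g/mol.
n(H2O) = 119.7 / 18.016 = 6.6441 mol.
Reaction (1): H2O→H2SO4 ratio 1:1 ⇒ n(H2SO4) = 6.6441 mol.
Reaction (2): H2SO4→Na2SO4 ratio 1:1 ⇒ n(Na2SO4) = 6.6441 mol.
Reaction (3): Na2SO4→BaSO4 ratio 1:1 ⇒ n(BaSO4) = 6.6441 mol.
Mass of BaSO4 = 6.6441 × 233.39 = 1550.7 g.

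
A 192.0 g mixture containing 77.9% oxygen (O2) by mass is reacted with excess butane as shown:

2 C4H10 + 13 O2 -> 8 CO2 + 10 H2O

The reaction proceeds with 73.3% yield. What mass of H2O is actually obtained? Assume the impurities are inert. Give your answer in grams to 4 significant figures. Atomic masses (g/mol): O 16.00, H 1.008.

47.48 g

Pure O2 available = 192.0 g × 0.779 = 149.57 g.
M(O2) = 2(16.00) = 32.00 g/mol.
M(H2O) = 2(1.008) + 16.00 = 18.016 g/mol.
n(O2) = 149.57 g / 32.00 g/mol = 4.6740 mol.
From the equation the O2:H2O mole ratio is 13:10, so n(H2O) = 4.6740 × 10/13 = 3.5954 mol.
Mass of H2O = 3.5954 mol × 18.016 g/mol = 64.774 g.
Actual mass collected = 64.774 g × 0.733 = 47.480 g.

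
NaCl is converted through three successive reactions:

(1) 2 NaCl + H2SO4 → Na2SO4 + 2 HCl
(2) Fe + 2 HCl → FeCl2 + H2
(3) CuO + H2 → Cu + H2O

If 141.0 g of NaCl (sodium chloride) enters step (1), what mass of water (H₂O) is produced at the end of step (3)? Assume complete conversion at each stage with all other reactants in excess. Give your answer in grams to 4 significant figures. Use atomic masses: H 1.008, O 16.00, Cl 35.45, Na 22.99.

M(NaCl) = 22.99 + 35.45 = 58.44 g/mol.
M(H2O) = 2(1.008) + 16.00 = 18.016 g/mol.
n(NaCl) = 141.0 / 58.44 = 2.4127 mol.
Reaction (1): NaCl→HCl ratio 2:2 ⇒ n(HCl) = 2.4127 mol.
Reaction (2): HCl→H2 ratio 2:1 ⇒ n(H2) = 1.2064 mol.
Reaction (3): H2→H2O ratio 1:1 ⇒ n(H2O) = 1.2064 mol.
Mass of H2O = 1.2064 × 18.016 = 21.734 g.

21.73 g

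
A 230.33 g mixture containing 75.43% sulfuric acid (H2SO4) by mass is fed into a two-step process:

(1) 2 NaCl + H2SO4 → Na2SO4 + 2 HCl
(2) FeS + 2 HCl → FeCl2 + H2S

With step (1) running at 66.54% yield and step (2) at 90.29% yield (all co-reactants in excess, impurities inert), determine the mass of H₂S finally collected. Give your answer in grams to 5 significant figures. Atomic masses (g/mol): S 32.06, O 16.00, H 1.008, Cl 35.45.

36.266 g

Pure H2SO4 = 230.33 × 0.7543 = 173.738 g.
M(H2SO4) = 2(1.008) + 32.06 + 4(16.00) = 98.076 g/mol.
M(H2S) = 2(1.008) + 32.06 = 34.076 g/mol.
n(H2SO4) = 173.738 / 98.076 = 1.77146 mol.
Step 1 (H2SO4:HCl = 1:2): theoretical n(HCl) = 3.54292 mol; at 66.54% yield, n(HCl) = 2.35746 mol.
Step 2 (HCl:H2S = 2:1): theoretical n(H2S) = 1.17873 mol, so theoretical mass = 1.17873 × 34.076 = 40.1664 g.
At 90.29% yield, actual mass of H2S = 40.1664 × 0.9029 = 36.2663 g.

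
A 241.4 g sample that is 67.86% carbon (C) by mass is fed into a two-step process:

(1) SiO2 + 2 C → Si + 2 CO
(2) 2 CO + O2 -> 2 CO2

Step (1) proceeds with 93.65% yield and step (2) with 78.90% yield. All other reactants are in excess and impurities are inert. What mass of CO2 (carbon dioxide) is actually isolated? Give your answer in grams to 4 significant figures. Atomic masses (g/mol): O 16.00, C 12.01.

Pure C = 241.4 × 0.6786 = 163.81 g.
M(C) = 12.01 g/mol.
M(CO2) = 12.01 + 2(16.00) = 44.01 g/mol.
n(C) = 163.81 / 12.01 = 13.640 mol.
Step 1 (C:CO = 2:2): theoretical n(CO) = 13.640 mol; at 93.65% yield, n(CO) = 12.774 mol.
Step 2 (CO:CO2 = 2:2): theoretical n(CO2) = 12.774 mol, so theoretical mass = 12.774 × 44.01 = 562.17 g.
At 78.90% yield, actual mass of CO2 = 562.17 × 0.7890 = 443.55 g.

443.6 g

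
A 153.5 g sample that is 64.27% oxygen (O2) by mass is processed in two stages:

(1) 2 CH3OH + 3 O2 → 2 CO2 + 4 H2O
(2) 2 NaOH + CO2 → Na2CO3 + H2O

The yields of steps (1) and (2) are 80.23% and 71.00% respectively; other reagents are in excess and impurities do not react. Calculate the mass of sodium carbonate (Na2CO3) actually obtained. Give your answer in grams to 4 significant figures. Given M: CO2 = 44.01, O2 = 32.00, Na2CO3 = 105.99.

Pure O2 = 153.5 × 0.6427 = 98.654 g.
n(O2) = 98.654 / 32.00 = 3.0830 mol.
Step 1 (O2:CO2 = 3:2): theoretical n(CO2) = 2.0553 mol; at 80.23% yield, n(CO2) = 1.6490 mol.
Step 2 (CO2:Na2CO3 = 1:1): theoretical n(Na2CO3) = 1.6490 mol, so theoretical mass = 1.6490 × 105.99 = 174.77 g.
At 71.00% yield, actual mass of Na2CO3 = 174.77 × 0.7100 = 124.09 g.

124.1 g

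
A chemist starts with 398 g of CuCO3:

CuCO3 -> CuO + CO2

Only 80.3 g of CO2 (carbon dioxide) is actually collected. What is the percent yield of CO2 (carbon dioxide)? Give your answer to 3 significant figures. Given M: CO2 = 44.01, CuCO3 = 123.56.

n(CuCO3) = 398.0 g / 123.56 g/mol = 3.221 mol.
From the equation the CuCO3:CO2 mole ratio is 1:1, so n(CO2) = 3.221 × 1/1 = 3.221 mol.
Mass of CO2 = 3.221 mol × 44.01 g/mol = 141.8 g.
This is the theoretical yield. Percent yield = 80.3 g / 141.8 g × 100% = 56.64%.

56.6 %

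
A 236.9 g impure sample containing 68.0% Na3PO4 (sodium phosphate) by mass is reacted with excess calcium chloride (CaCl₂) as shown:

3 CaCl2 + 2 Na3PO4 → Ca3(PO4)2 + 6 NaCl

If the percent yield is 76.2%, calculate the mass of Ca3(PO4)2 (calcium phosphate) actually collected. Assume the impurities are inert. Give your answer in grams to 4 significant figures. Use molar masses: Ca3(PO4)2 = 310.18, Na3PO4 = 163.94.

116.1 g

Pure Na3PO4 available = 236.9 g × 0.680 = 161.09 g.
n(Na3PO4) = 161.09 g / 163.94 g/mol = 0.98263 mol.
From the equation the Na3PO4:Ca3(PO4)2 mole ratio is 2:1, so n(Ca3(PO4)2) = 0.98263 × 1/2 = 0.49131 mol.
Mass of Ca3(PO4)2 = 0.49131 mol × 310.18 g/mol = 152.40 g.
Actual mass collected = 152.40 g × 0.762 = 116.13 g.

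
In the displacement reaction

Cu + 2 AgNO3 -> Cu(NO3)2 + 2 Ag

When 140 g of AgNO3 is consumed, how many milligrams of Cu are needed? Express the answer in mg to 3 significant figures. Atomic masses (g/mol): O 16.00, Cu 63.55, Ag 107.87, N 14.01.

26200 mg

M(AgNO3) = 107.87 + 14.01 + 3(16.00) = 169.88 g/mol.
M(Cu) = 63.55 g/mol.
n(AgNO3) = 140.0 g / 169.88 g/mol = 0.8241 mol.
From the equation the AgNO3:Cu mole ratio is 2:1, so n(Cu) = 0.8241 × 1/2 = 0.4121 mol.
Mass of Cu = 0.4121 mol × 63.55 g/mol = 26.19 g.
Converting to mg: 26.19 g = 26200 mg.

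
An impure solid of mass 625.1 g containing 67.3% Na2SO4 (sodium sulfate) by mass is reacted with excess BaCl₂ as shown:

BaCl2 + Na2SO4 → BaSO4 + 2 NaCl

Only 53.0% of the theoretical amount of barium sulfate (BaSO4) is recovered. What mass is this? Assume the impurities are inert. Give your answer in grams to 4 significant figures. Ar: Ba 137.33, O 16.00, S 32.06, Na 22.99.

366.4 g

Pure Na2SO4 available = 625.1 g × 0.673 = 420.69 g.
M(Na2SO4) = 2(22.99) + 32.06 + 4(16.00) = 142.04 g/mol.
M(BaSO4) = 137.33 + 32.06 + 4(16.00) = 233.39 g/mol.
n(Na2SO4) = 420.69 g / 142.04 g/mol = 2.9618 mol.
From the equation the Na2SO4:BaSO4 mole ratio is 1:1, so n(BaSO4) = 2.9618 × 1/1 = 2.9618 mol.
Mass of BaSO4 = 2.9618 mol × 233.39 g/mol = 691.25 g.
Actual mass collected = 691.25 g × 0.530 = 366.36 g.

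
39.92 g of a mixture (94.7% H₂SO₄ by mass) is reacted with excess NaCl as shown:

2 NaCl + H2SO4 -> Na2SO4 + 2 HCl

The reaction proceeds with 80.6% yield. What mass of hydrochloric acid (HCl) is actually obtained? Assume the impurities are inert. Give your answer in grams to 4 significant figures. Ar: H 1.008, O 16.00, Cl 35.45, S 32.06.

22.65 g

Pure H2SO4 available = 39.92 g × 0.947 = 37.804 g.
M(H2SO4) = 2(1.008) + 32.06 + 4(16.00) = 98.076 g/mol.
M(HCl) = 1.008 + 35.45 = 36.458 g/mol.
n(H2SO4) = 37.804 g / 98.076 g/mol = 0.38546 mol.
From the equation the H2SO4:HCl mole ratio is 1:2, so n(HCl) = 0.38546 × 2/1 = 0.77092 mol.
Mass of HCl = 0.77092 mol × 36.458 g/mol = 28.106 g.
Actual mass collected = 28.106 g × 0.806 = 22.654 g.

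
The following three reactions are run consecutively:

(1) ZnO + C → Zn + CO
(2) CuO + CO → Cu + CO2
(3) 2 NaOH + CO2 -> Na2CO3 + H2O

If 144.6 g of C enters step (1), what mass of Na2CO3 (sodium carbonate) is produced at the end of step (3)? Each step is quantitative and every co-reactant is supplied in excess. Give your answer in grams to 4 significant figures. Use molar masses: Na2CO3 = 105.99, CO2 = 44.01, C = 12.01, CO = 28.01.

n(C) = 144.6 / 12.01 = 12.040 mol.
Reaction (1): C→CO ratio 1:1 ⇒ n(CO) = 12.040 mol.
Reaction (2): CO→CO2 ratio 1:1 ⇒ n(CO2) = 12.040 mol.
Reaction (3): CO2→Na2CO3 ratio 1:1 ⇒ n(Na2CO3) = 12.040 mol.
Mass of Na2CO3 = 12.040 × 105.99 = 1276.1 g.

1276 g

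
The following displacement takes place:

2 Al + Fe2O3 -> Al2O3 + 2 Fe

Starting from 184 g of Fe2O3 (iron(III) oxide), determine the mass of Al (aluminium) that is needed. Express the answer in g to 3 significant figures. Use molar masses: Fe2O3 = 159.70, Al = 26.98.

62.2 g

n(Fe2O3) = 184.0 g / 159.70 g/mol = 1.152 mol.
From the equation the Fe2O3:Al mole ratio is 1:2, so n(Al) = 1.152 × 2/1 = 2.304 mol.
Mass of Al = 2.304 mol × 26.98 g/mol = 62.17 g.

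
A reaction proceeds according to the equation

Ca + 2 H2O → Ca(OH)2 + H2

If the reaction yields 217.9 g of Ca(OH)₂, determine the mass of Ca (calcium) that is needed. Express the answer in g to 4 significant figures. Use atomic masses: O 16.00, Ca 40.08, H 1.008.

117.9 g

M(Ca(OH)2) = 40.08 + 2(16.00) + 2(1.008) = 74.096 g/mol.
M(Ca) = 40.08 g/mol.
n(Ca(OH)2) = 217.90 g / 74.096 g/mol = 2.9408 mol.
From the equation the Ca(OH)2:Ca mole ratio is 1:1, so n(Ca) = 2.9408 × 1/1 = 2.9408 mol.
Mass of Ca = 2.9408 mol × 40.08 g/mol = 117.87 g.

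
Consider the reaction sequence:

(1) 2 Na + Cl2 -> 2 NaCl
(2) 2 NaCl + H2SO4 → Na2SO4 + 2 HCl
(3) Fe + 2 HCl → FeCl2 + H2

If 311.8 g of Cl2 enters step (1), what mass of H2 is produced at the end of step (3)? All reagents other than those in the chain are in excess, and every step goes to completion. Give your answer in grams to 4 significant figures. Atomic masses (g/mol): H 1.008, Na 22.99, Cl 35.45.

M(Cl2) = 2(35.45) = 70.90 g/mol.
M(H2) = 2(1.008) = 2.016 g/mol.
n(Cl2) = 311.8 / 70.90 = 4.3977 mol.
Reaction (1): Cl2→NaCl ratio 1:2 ⇒ n(NaCl) = 8.7955 mol.
Reaction (2): NaCl→HCl ratio 2:2 ⇒ n(HCl) = 8.7955 mol.
Reaction (3): HCl→H2 ratio 2:1 ⇒ n(H2) = 4.3977 mol.
Mass of H2 = 4.3977 × 2.016 = 8.8659 g.

8.866 g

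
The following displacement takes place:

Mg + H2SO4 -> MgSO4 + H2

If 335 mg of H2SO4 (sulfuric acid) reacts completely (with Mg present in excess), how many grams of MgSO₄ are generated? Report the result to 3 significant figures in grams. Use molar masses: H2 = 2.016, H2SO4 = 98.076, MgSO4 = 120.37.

Convert: 335 mg = 0.3350 g.
n(H2SO4) = 0.3350 g / 98.076 g/mol = 0.003416 mol.
From the equation the H2SO4:MgSO4 mole ratio is 1:1, so n(MgSO4) = 0.003416 × 1/1 = 0.003416 mol.
Mass of MgSO4 = 0.003416 mol × 120.37 g/mol = 0.4112 g.

0.411 g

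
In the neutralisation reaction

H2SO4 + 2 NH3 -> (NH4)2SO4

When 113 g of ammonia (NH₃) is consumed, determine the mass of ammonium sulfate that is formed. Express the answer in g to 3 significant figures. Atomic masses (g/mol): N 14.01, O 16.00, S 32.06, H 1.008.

438 g

M(NH3) = 14.01 + 3(1.008) = 17.034 g/mol.
M((NH4)2SO4) = 2(14.01) + 8(1.008) + 32.06 + 4(16.00) = 132.144 g/mol.
n(NH3) = 113.0 g / 17.034 g/mol = 6.634 mol.
From the equation the NH3:(NH4)2SO4 mole ratio is 2:1, so n((NH4)2SO4) = 6.634 × 1/2 = 3.317 mol.
Mass of (NH4)2SO4 = 3.317 mol × 132.144 g/mol = 438.3 g.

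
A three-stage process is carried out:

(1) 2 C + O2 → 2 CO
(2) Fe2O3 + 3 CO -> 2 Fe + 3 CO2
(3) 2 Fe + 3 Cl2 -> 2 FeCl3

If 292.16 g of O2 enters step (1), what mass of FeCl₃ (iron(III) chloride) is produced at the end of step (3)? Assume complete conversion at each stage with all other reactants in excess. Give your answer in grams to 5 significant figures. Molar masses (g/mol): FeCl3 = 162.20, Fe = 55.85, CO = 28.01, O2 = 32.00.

1974.5 g

n(O2) = 292.16 / 32.00 = 9.13000 mol.
Reaction (1): O2→CO ratio 1:2 ⇒ n(CO) = 18.2600 mol.
Reaction (2): CO→Fe ratio 3:2 ⇒ n(Fe) = 12.1733 mol.
Reaction (3): Fe→FeCl3 ratio 2:2 ⇒ n(FeCl3) = 12.1733 mol.
Mass of FeCl3 = 12.1733 × 162.20 = 1974.51 g.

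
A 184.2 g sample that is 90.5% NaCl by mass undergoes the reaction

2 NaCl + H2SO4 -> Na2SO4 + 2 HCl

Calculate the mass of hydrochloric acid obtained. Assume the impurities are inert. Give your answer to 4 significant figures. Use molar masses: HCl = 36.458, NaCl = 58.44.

104.0 g

Mass of pure NaCl = 184.2 g × 0.905 = 166.70 g.
n(NaCl) = 166.70 g / 58.44 g/mol = 2.8525 mol.
From the equation the NaCl:HCl mole ratio is 2:2, so n(HCl) = 2.8525 × 2/2 = 2.8525 mol.
Mass of HCl = 2.8525 mol × 36.458 g/mol = 104.00 g.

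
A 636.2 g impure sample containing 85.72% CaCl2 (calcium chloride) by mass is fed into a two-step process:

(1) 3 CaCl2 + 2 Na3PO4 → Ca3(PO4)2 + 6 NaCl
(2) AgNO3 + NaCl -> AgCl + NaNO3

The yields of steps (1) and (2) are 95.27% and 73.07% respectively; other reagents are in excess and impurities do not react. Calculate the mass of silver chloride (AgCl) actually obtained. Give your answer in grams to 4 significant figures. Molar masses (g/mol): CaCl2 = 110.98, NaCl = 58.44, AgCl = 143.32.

980.5 g

Pure CaCl2 = 636.2 × 0.8572 = 545.35 g.
n(CaCl2) = 545.35 / 110.98 = 4.9140 mol.
Step 1 (CaCl2:NaCl = 3:6): theoretical n(NaCl) = 9.8279 mol; at 95.27% yield, n(NaCl) = 9.3630 mol.
Step 2 (NaCl:AgCl = 1:1): theoretical n(AgCl) = 9.3630 mol, so theoretical mass = 9.3630 × 143.32 = 1341.9 g.
At 73.07% yield, actual mass of AgCl = 1341.9 × 0.7307 = 980.54 g.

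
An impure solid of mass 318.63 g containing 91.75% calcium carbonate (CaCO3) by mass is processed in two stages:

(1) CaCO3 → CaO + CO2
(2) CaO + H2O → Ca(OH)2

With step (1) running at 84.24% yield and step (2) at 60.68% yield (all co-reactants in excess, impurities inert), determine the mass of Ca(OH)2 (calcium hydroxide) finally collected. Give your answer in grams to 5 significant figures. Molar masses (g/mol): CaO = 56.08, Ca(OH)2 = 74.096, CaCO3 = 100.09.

Pure CaCO3 = 318.63 × 0.9175 = 292.343 g.
n(CaCO3) = 292.343 / 100.09 = 2.92080 mol.
Step 1 (CaCO3:CaO = 1:1): theoretical n(CaO) = 2.92080 mol; at 84.24% yield, n(CaO) = 2.46048 mol.
Step 2 (CaO:Ca(OH)2 = 1:1): theoretical n(Ca(OH)2) = 2.46048 mol, so theoretical mass = 2.46048 × 74.096 = 182.312 g.
At 60.68% yield, actual mass of Ca(OH)2 = 182.312 × 0.6068 = 110.627 g.

110.63 g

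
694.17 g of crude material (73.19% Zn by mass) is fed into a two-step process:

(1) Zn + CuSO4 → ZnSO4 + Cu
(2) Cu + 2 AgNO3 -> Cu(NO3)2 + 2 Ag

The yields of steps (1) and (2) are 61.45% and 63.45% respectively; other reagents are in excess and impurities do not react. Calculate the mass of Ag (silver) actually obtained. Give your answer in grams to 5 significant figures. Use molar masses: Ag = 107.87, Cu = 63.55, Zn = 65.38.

Pure Zn = 694.17 × 0.7319 = 508.063 g.
n(Zn) = 508.063 / 65.38 = 7.77092 mol.
Step 1 (Zn:Cu = 1:1): theoretical n(Cu) = 7.77092 mol; at 61.45% yield, n(Cu) = 4.77523 mol.
Step 2 (Cu:Ag = 1:2): theoretical n(Ag) = 9.55047 mol, so theoretical mass = 9.55047 × 107.87 = 1030.21 g.
At 63.45% yield, actual mass of Ag = 1030.21 × 0.6345 = 653.667 g.

653.67 g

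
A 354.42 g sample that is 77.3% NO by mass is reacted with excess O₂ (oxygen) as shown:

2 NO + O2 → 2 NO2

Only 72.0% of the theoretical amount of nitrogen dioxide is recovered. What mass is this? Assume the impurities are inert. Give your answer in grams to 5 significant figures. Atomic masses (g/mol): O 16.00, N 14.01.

302.42 g

Pure NO available = 354.42 g × 0.773 = 273.967 g.
M(NO) = 14.01 + 16.00 = 30.01 g/mol.
M(NO2) = 14.01 + 2(16.00) = 46.01 g/mol.
n(NO) = 273.967 g / 30.01 g/mol = 9.12918 mol.
From the equation the NO:NO2 mole ratio is 2:2, so n(NO2) = 9.12918 × 2/2 = 9.12918 mol.
Mass of NO2 = 9.12918 mol × 46.01 g/mol = 420.034 g.
Actual mass collected = 420.034 g × 0.720 = 302.424 g.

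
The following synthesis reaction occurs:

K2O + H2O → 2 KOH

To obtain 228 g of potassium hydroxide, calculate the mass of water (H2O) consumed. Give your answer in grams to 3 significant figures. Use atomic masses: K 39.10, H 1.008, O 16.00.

36.6 g

M(KOH) = 39.10 + 16.00 + 1.008 = 56.108 g/mol.
M(H2O) = 2(1.008) + 16.00 = 18.016 g/mol.
n(KOH) = 228.0 g / 56.108 g/mol = 4.064 mol.
From the equation the KOH:H2O mole ratio is 2:1, so n(H2O) = 4.064 × 1/2 = 2.032 mol.
Mass of H2O = 2.032 mol × 18.016 g/mol = 36.60 g.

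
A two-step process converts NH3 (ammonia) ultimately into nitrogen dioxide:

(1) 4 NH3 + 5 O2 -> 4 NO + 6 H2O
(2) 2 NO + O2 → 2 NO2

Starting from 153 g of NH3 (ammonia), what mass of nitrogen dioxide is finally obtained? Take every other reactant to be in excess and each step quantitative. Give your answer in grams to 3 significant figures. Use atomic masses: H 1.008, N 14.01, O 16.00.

413 g

M(NH3) = 14.01 + 3(1.008) = 17.034 g/mol.
M(NO2) = 14.01 + 2(16.00) = 46.01 g/mol.
n(NH3) = 153.0 / 17.034 = 8.982 mol.
Step 1 gives a 4:4 ratio of NH3 to NO, so n(NO) = 8.982 mol.
In step 2 the NO:NO2 ratio is 2:2, so n(NO2) = 8.982 mol.
Mass of NO2 = 8.982 × 46.01 = 413.3 g.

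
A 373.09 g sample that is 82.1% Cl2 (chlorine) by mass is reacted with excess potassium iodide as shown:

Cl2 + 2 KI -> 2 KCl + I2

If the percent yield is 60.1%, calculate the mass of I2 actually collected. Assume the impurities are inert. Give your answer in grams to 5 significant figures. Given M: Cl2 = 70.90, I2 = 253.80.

Pure Cl2 available = 373.09 g × 0.821 = 306.307 g.
n(Cl2) = 306.307 g / 70.90 g/mol = 4.32027 mol.
From the equation the Cl2:I2 mole ratio is 1:1, so n(I2) = 4.32027 × 1/1 = 4.32027 mol.
Mass of I2 = 4.32027 mol × 253.80 g/mol = 1096.48 g.
Actual mass collected = 1096.48 g × 0.601 = 658.987 g.

658.99 g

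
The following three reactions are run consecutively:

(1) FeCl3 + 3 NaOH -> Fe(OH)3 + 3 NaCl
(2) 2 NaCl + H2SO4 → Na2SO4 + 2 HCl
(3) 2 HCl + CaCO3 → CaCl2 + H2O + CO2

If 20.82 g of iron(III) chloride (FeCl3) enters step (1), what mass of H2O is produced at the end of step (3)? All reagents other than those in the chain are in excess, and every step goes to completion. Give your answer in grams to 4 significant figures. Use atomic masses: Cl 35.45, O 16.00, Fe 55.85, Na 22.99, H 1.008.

M(FeCl3) = 55.85 + 3(35.45) = 162.20 g/mol.
M(H2O) = 2(1.008) + 16.00 = 18.016 g/mol.
n(FeCl3) = 20.82 / 162.20 = 0.12836 mol.
Reaction (1): FeCl3→NaCl ratio 1:3 ⇒ n(NaCl) = 0.38508 mol.
Reaction (2): NaCl→HCl ratio 2:2 ⇒ n(HCl) = 0.38508 mol.
Reaction (3): HCl→H2O ratio 2:1 ⇒ n(H2O) = 0.19254 mol.
Mass of H2O = 0.19254 × 18.016 = 3.4688 g.

3.469 g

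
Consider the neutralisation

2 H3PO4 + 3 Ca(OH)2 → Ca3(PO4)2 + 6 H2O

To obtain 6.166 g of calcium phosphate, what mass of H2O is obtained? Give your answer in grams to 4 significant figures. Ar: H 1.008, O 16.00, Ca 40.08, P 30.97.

2.149 g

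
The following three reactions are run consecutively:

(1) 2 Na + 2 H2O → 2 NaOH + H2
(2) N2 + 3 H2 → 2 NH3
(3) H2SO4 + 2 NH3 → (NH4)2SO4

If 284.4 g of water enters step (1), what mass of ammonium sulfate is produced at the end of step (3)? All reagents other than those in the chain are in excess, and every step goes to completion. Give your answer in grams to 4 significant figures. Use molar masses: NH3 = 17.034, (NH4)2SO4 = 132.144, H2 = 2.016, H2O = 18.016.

347.7 g

n(H2O) = 284.4 / 18.016 = 15.786 mol.
Reaction (1): H2O→H2 ratio 2:1 ⇒ n(H2) = 7.8930 mol.
Reaction (2): H2→NH3 ratio 3:2 ⇒ n(NH3) = 5.2620 mol.
Reaction (3): NH3→(NH4)2SO4 ratio 2:1 ⇒ n((NH4)2SO4) = 2.6310 mol.
Mass of (NH4)2SO4 = 2.6310 × 132.144 = 347.67 g.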